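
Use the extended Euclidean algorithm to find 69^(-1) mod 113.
Extended GCD: 69(-18) + 113(11) = 1. So 69^(-1) ≡ 95 ≡ 95 (mod 113). Verify: 69 × 95 = 6555 ≡ 1 (mod 113)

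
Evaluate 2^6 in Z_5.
6 = 4 + 2 (binary 110). Repeated squaring mod 5: 2^1 ≡ 2; 2^2 ≡ 2² = 4 ≡ 4; 2^4 ≡ 4² = 16 ≡ 1. Multiply: 2^6 = 2^4 × 2^2 ≡ 1 × 4 (mod 5): 1 × 4 = 4 ≡ 4. So 2^6 ≡ 4 (mod 5).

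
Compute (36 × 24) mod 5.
4

(36 × 24) = 864
864 mod 5 = 4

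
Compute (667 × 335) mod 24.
5

(667 × 335) = 223445
223445 mod 24 = 5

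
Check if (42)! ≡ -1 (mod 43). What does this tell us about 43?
(42)! mod 43 = 42. Since this equals -1 (mod 43), Wilson confirms 43 is prime.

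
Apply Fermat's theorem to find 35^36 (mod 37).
By Fermat's Little Theorem, 35^{36} ≡ 1 (mod 37) since 37 is prime and gcd(35, 37) = 1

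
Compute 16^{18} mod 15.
1

Using successive squaring:
Binary expansion of 18: 10010
Powers of 16 mod 15 (each is the square of the previous):
  16^1 ≡ 1 (mod 15)
  16^2 ≡ 1² = 1 ≡ 1 (mod 15)
  16^4 ≡ 1² = 1 ≡ 1 (mod 15)
  16^8 ≡ 1² = 1 ≡ 1 (mod 15)
  16^16 ≡ 1² = 1 ≡ 1 (mod 15)
18 = 16 + 2, so 16^18 = 16^16 × 16^2 ≡ 1 × 1 (mod 15)
Multiplying step by step:
  1 × 1 = 1 ≡ 1 (mod 15)
Result: 16^18 ≡ 1 (mod 15)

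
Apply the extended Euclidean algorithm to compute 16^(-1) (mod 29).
Extended GCD: 16(-9) + 29(5) = 1. So 16^(-1) ≡ 20 ≡ 20 (mod 29). Verify: 16 × 20 = 320 ≡ 1 (mod 29)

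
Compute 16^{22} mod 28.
16

Using successive squaring:
Binary expansion of 22: 10110
Powers of 16 mod 28 (each is the square of the previous):
  16^1 ≡ 16 (mod 28)
  16^2 ≡ 16² = 256 ≡ 4 (mod 28)
  16^4 ≡ 4² = 16 ≡ 16 (mod 28)
  16^8 ≡ 16² = 256 ≡ 4 (mod 28)
  16^16 ≡ 4² = 16 ≡ 16 (mod 28)
22 = 16 + 4 + 2, so 16^22 = 16^16 × 16^4 × 16^2 ≡ 16 × 16 × 4 (mod 28)
Multiplying step by step:
  16 × 16 = 256 ≡ 4 (mod 28)
  4 × 4 = 16 ≡ 16 (mod 28)
Result: 16^22 ≡ 16 (mod 28)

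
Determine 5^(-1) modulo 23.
5^(-1) ≡ 14 (mod 23). Verification: 5 × 14 = 70 ≡ 1 (mod 23)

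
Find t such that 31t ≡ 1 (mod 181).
31^(-1) ≡ 146 (mod 181). Verification: 31 × 146 = 4526 ≡ 1 (mod 181)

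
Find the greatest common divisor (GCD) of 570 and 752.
2

Using the Euclidean algorithm:
570 = 0 × 752 + 570
752 = 1 × 570 + 182
570 = 3 × 182 + 24
182 = 7 × 24 + 14
24 = 1 × 14 + 10
14 = 1 × 10 + 4
10 = 2 × 4 + 2
4 = 2 × 2 + 0

GCD(570, 752) = 2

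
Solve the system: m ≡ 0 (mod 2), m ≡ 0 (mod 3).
M = 2 × 3 = 6. M₁ = 3, y₁ ≡ 1 (mod 2). M₂ = 2, y₂ ≡ 2 (mod 3). m = 0×3×1 + 0×2×2 ≡ 0 (mod 6)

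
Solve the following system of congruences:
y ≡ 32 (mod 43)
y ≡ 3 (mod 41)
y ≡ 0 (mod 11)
10868

Using the Chinese Remainder Theorem:
M = product of moduli = 19393
For equation 1: M_1 = 451, 451 ≡ 21 (mod 43), inverse of 451 mod 43 is 41 (check: 21 × 41 = 861 ≡ 1 (mod 43))
For equation 2: M_2 = 473, 473 ≡ 22 (mod 41), inverse of 473 mod 41 is 28 (check: 22 × 28 = 616 ≡ 1 (mod 41))
For equation 3: M_3 = 1763, 1763 ≡ 3 (mod 11), inverse of 1763 mod 11 is 4 (check: 3 × 4 = 12 ≡ 1 (mod 11))
Combine: y ≡ Σ r_i×M_i×(M_i⁻¹ mod m_i) = 32×451×41 + 3×473×28 + 0×1763×4 = 591712 + 39732 + 0 = 631444
631444 mod 19393 = 10868
y ≡ 10868 (mod 19393)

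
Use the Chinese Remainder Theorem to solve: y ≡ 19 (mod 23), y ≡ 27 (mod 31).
709

Using the Chinese Remainder Theorem:
M = product of moduli = 713
For equation 1: M_1 = 31, 31 ≡ 8 (mod 23), inverse of 31 mod 23 is 3 (check: 8 × 3 = 24 ≡ 1 (mod 23))
For equation 2: M_2 = 23, 23 ≡ 23 (mod 31), inverse of 23 mod 31 is 27 (check: 23 × 27 = 621 ≡ 1 (mod 31))
Combine: y ≡ Σ r_i×M_i×(M_i⁻¹ mod m_i) = 19×31×3 + 27×23×27 = 1767 + 16767 = 18534
18534 mod 713 = 709
y ≡ 709 (mod 713)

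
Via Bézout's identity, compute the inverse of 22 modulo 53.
Extended GCD: 22(-12) + 53(5) = 1. So 22^(-1) ≡ 41 ≡ 41 (mod 53). Verify: 22 × 41 = 902 ≡ 1 (mod 53)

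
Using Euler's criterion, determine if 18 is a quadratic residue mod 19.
By Euler's criterion: 18^{9} ≡ 18 (mod 19). Since this equals -1 (≡ 18), 18 is not a QR.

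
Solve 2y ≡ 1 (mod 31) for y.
2^(-1) ≡ 16 (mod 31). Verification: 2 × 16 = 32 ≡ 1 (mod 31)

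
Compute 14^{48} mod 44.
16

Using successive squaring:
Binary expansion of 48: 110000
Powers of 14 mod 44 (each is the square of the previous):
  14^1 ≡ 14 (mod 44)
  14^2 ≡ 14² = 196 ≡ 20 (mod 44)
  14^4 ≡ 20² = 400 ≡ 4 (mod 44)
  14^8 ≡ 4² = 16 ≡ 16 (mod 44)
  14^16 ≡ 16² = 256 ≡ 36 (mod 44)
  14^32 ≡ 36² = 1296 ≡ 20 (mod 44)
48 = 32 + 16, so 14^48 = 14^32 × 14^16 ≡ 20 × 36 (mod 44)
Multiplying step by step:
  20 × 36 = 720 ≡ 16 (mod 44)
Result: 14^48 ≡ 16 (mod 44)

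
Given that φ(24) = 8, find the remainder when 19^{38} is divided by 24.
By Euler: 19^{8} ≡ 1 (mod 24) since gcd(19, 24) = 1. 38 = 4×8 + 6. So 19^{38} ≡ 19^{6} ≡ 1 (mod 24)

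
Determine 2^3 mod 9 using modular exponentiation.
3 = 2 + 1 (binary 11). Repeated squaring mod 9: 2^1 ≡ 2; 2^2 ≡ 2² = 4 ≡ 4. Multiply: 2^3 = 2^2 × 2^1 ≡ 4 × 2 (mod 9): 4 × 2 = 8 ≡ 8. So 2^3 ≡ 8 (mod 9).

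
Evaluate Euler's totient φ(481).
432

Prime factorization: 481 = 13 × 37
Using the formula φ(n) = n × Π(1 - 1/p) for each prime factor p:
φ(481) = 481 × (1 - 1/13) × (1 - 1/37)
φ(481) = 432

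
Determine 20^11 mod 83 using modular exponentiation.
Using repeated squaring. 11 = 8 + 2 + 1 (binary 1011). Repeated squaring mod 83: 20^1 ≡ 20; 20^2 ≡ 20² = 400 ≡ 68; 20^4 ≡ 68² = 4624 ≡ 59; 20^8 ≡ 59² = 3481 ≡ 78. Multiply: 20^11 = 20^8 × 20^2 × 20^1 ≡ 78 × 68 × 20 (mod 83): 78 × 68 = 5304 ≡ 75; 75 × 20 = 1500 ≡ 6. So 20^11 ≡ 6 (mod 83).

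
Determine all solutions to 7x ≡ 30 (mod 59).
38

Since gcd(7, 59) = 1 divides 30, a solution exists.
Multiply both sides by the inverse of 7 mod 59:
  7^(-1) mod 59 = 17
  x ≡ 17 × 30 ≡ 510 ≡ 38 (mod 59)
Verification: 7 × 38 = 266 = 4 × 59 + 30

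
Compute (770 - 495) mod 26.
15

(770 - 495) = 275
275 mod 26 = 15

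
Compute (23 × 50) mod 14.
2

(23 × 50) = 1150
1150 mod 14 = 2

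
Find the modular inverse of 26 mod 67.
26^(-1) ≡ 49 (mod 67). Verification: 26 × 49 = 1274 ≡ 1 (mod 67)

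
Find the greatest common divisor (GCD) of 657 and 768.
3

Using the Euclidean algorithm:
657 = 0 × 768 + 657
768 = 1 × 657 + 111
657 = 5 × 111 + 102
111 = 1 × 102 + 9
102 = 11 × 9 + 3
9 = 3 × 3 + 0

GCD(657, 768) = 3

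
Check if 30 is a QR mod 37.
By Euler's criterion: 30^{18} ≡ 1 (mod 37). Since this equals 1, 30 is a QR.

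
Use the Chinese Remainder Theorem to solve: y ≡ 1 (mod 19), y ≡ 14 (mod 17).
286

Using the Chinese Remainder Theorem:
M = product of moduli = 323
For equation 1: M_1 = 17, 17 ≡ 17 (mod 19), inverse of 17 mod 19 is 9 (check: 17 × 9 = 153 ≡ 1 (mod 19))
For equation 2: M_2 = 19, 19 ≡ 2 (mod 17), inverse of 19 mod 17 is 9 (check: 2 × 9 = 18 ≡ 1 (mod 17))
Combine: y ≡ Σ r_i×M_i×(M_i⁻¹ mod m_i) = 1×17×9 + 14×19×9 = 153 + 2394 = 2547
2547 mod 323 = 286
y ≡ 286 (mod 323)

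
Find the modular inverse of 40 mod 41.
40^(-1) ≡ 40 (mod 41). Verification: 40 × 40 = 1600 ≡ 1 (mod 41)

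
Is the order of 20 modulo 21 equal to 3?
No, the actual order is 2, not 3.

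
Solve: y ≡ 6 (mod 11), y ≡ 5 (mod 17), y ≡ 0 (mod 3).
M = 11 × 17 × 3 = 561. M₁ = 51, y₁ ≡ 8 (mod 11). M₂ = 33, y₂ ≡ 16 (mod 17). M₃ = 187, y₃ ≡ 1 (mod 3). y = 6×51×8 + 5×33×16 + 0×187×1 ≡ 39 (mod 561)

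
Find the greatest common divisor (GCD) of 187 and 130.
1

Using the Euclidean algorithm:
187 = 1 × 130 + 57
130 = 2 × 57 + 16
57 = 3 × 16 + 9
16 = 1 × 9 + 7
9 = 1 × 7 + 2
7 = 3 × 2 + 1
2 = 2 × 1 + 0

GCD(187, 130) = 1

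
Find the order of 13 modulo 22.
Powers of 13 mod 22: 13^1≡13, 13^2≡15, 13^3≡19, 13^4≡5, 13^5≡21, 13^6≡9, 13^7≡7, 13^8≡3, 13^9≡17, 13^10≡1. Order = 10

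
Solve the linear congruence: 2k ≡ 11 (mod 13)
12

Since gcd(2, 13) = 1 divides 11, a solution exists.
Multiply both sides by the inverse of 2 mod 13:
  2^(-1) mod 13 = 7
  x ≡ 7 × 11 ≡ 77 ≡ 12 (mod 13)
Verification: 2 × 12 = 24 = 1 × 13 + 11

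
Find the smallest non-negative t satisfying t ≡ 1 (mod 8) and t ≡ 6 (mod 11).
M = 8 × 11 = 88. M₁ = 11, y₁ ≡ 3 (mod 8). M₂ = 8, y₂ ≡ 7 (mod 11). t = 1×11×3 + 6×8×7 ≡ 17 (mod 88)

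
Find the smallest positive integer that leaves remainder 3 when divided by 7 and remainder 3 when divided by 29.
M = 7 × 29 = 203. M₁ = 29, y₁ ≡ 1 (mod 7). M₂ = 7, y₂ ≡ 25 (mod 29). z = 3×29×1 + 3×7×25 ≡ 3 (mod 203). The smallest positive such number is 3.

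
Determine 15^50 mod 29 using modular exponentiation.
Using Fermat: 15^{28} ≡ 1 (mod 29). 50 ≡ 22 (mod 28). So 15^{50} ≡ 15^{22} ≡ 6 (mod 29)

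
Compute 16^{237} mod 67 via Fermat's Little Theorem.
14

By Fermat's Little Theorem, a^(p-1) ≡ 1 (mod p) for prime p and gcd(a, p) = 1
Here p = 67, so 16^66 ≡ 1 (mod 67)
We can reduce the exponent: 237 mod 66 = 39
So 16^237 ≡ 16^39 (mod 67)
Computing: 16^39 mod 67 = 14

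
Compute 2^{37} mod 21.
2

Using successive squaring:
Binary expansion of 37: 100101
Powers of 2 mod 21 (each is the square of the previous):
  2^1 ≡ 2 (mod 21)
  2^2 ≡ 2² = 4 ≡ 4 (mod 21)
  2^4 ≡ 4² = 16 ≡ 16 (mod 21)
  2^8 ≡ 16² = 256 ≡ 4 (mod 21)
  2^16 ≡ 4² = 16 ≡ 16 (mod 21)
  2^32 ≡ 16² = 256 ≡ 4 (mod 21)
37 = 32 + 4 + 1, so 2^37 = 2^32 × 2^4 × 2^1 ≡ 4 × 16 × 2 (mod 21)
Multiplying step by step:
  4 × 16 = 64 ≡ 1 (mod 21)
  1 × 2 = 2 ≡ 2 (mod 21)
Result: 2^37 ≡ 2 (mod 21)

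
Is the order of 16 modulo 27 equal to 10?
No, the actual order is 9, not 10.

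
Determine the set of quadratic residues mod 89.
QRs mod 89: {1, 2, 4, 5, 8, 9, 10, 11, 16, 17, 18, 20, 21, 22, 25, 32, 34, 36, 39, 40, 42, 44, 45, 47, 49, 50, 53, 55, 57, 64, 67, 68, 69, 71, 72, 73, 78, 79, 80, 81, 84, 85, 87, 88}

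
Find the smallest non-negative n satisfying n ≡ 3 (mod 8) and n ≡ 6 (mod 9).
M = 8 × 9 = 72. M₁ = 9, y₁ ≡ 1 (mod 8). M₂ = 8, y₂ ≡ 8 (mod 9). n = 3×9×1 + 6×8×8 ≡ 51 (mod 72)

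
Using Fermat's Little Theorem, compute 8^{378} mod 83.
78

By Fermat's Little Theorem, a^(p-1) ≡ 1 (mod p) for prime p and gcd(a, p) = 1
Here p = 83, so 8^82 ≡ 1 (mod 83)
We can reduce the exponent: 378 mod 82 = 50
So 8^378 ≡ 8^50 (mod 83)
Computing: 8^50 mod 83 = 78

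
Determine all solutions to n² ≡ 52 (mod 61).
The square roots of 52 mod 61 are 28 and 33. Verify: 28² = 784 ≡ 52 (mod 61)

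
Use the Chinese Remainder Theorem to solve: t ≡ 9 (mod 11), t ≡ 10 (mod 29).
M = 11 × 29 = 319. M₁ = 29, y₁ ≡ 8 (mod 11). M₂ = 11, y₂ ≡ 8 (mod 29). t = 9×29×8 + 10×11×8 ≡ 97 (mod 319)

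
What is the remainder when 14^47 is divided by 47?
Using Fermat: 14^{46} ≡ 1 (mod 47). 47 ≡ 1 (mod 46). So 14^{47} ≡ 14^{1} ≡ 14 (mod 47)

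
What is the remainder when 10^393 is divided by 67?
Using Fermat: 10^{66} ≡ 1 (mod 67). 393 ≡ 63 (mod 66). So 10^{393} ≡ 10^{63} ≡ 40 (mod 67)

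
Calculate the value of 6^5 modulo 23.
5 = 4 + 1 (binary 101). Repeated squaring mod 23: 6^1 ≡ 6; 6^2 ≡ 6² = 36 ≡ 13; 6^4 ≡ 13² = 169 ≡ 8. Multiply: 6^5 = 6^4 × 6^1 ≡ 8 × 6 (mod 23): 8 × 6 = 48 ≡ 2. So 6^5 ≡ 2 (mod 23).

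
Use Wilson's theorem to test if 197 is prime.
(196)! mod 197 = 196. Since 196 ≡ -1 (mod 197), 197 is prime.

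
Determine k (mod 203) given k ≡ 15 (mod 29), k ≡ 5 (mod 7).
131

Using the Chinese Remainder Theorem:
M = product of moduli = 203
For equation 1: M_1 = 7, 7 ≡ 7 (mod 29), inverse of 7 mod 29 is 25 (check: 7 × 25 = 175 ≡ 1 (mod 29))
For equation 2: M_2 = 29, 29 ≡ 1 (mod 7), inverse of 29 mod 7 is 1 (check: 1 × 1 = 1 ≡ 1 (mod 7))
Combine: k ≡ Σ r_i×M_i×(M_i⁻¹ mod m_i) = 15×7×25 + 5×29×1 = 2625 + 145 = 2770
2770 mod 203 = 131
k ≡ 131 (mod 203)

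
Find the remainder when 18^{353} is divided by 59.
By Fermat: 18^{58} ≡ 1 (mod 59). 353 = 6×58 + 5. So 18^{353} ≡ 18^{5} ≡ 34 (mod 59)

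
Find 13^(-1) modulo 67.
31

Using Extended Euclidean Algorithm:
gcd(13, 67) = 1
Bezout coefficients: 13 × 31 + 67 × -6 = 1
So 13 × 31 ≡ 1 (mod 67)
The inverse is 31 mod 67 = 31
Verification: 13 × 31 = 403 = 6 × 67 + 1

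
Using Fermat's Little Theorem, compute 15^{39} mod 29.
21

By Fermat's Little Theorem, a^(p-1) ≡ 1 (mod p) for prime p and gcd(a, p) = 1
Here p = 29, so 15^28 ≡ 1 (mod 29)
We can reduce the exponent: 39 mod 28 = 11
So 15^39 ≡ 15^11 (mod 29)
Computing: 15^11 mod 29 = 21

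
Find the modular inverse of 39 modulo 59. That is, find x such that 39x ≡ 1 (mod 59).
56

Using Extended Euclidean Algorithm:
gcd(39, 59) = 1
Bezout coefficients: 39 × -3 + 59 × 2 = 1
So 39 × -3 ≡ 1 (mod 59)
The inverse is -3 mod 59 = 56
Verification: 39 × 56 = 2184 = 37 × 59 + 1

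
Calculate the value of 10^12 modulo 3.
Using Fermat: 10^{2} ≡ 1 (mod 3). 12 ≡ 0 (mod 2). So 10^{12} ≡ 10^{0} ≡ 1 (mod 3)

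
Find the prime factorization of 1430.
2 × 5 × 11 × 13

Divide by primes starting from smallest:
1430 ÷ 2 = 715
715 ÷ 5 = 143
143 ÷ 11 = 13
13 ÷ 13 = 1

1430 = 2 × 5 × 11 × 13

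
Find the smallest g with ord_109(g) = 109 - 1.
p - 1 = 108 has prime divisors 2, 3. h is a primitive root mod 109 iff h^(108/q) ≢ 1 (mod 109) for each such q.
h = 2: 2^54 ≡ 108, 2^36 ≡ 1 (mod 109); 2^36 ≡ 1, so not a primitive root.
h = 3: 3^54 ≡ 1, 3^36 ≡ 63 (mod 109); 3^54 ≡ 1, so not a primitive root.
h = 4: 4^54 ≡ 1, 4^36 ≡ 1 (mod 109); 4^54 ≡ 1, so not a primitive root.
h = 5: 5^54 ≡ 1, 5^36 ≡ 63 (mod 109); 5^54 ≡ 1, so not a primitive root.
h = 6: 6^54 ≡ 108, 6^36 ≡ 63 (mod 109); none is 1, so 6 has order 108 and is a primitive root.
The smallest primitive root mod 109 is g = 6.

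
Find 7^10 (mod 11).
10 = 8 + 2 (binary 1010). Repeated squaring mod 11: 7^1 ≡ 7; 7^2 ≡ 7² = 49 ≡ 5; 7^4 ≡ 5² = 25 ≡ 3; 7^8 ≡ 3² = 9 ≡ 9. Multiply: 7^10 = 7^8 × 7^2 ≡ 9 × 5 (mod 11): 9 × 5 = 45 ≡ 1. So 7^10 ≡ 1 (mod 11).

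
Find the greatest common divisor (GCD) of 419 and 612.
1

Using the Euclidean algorithm:
419 = 0 × 612 + 419
612 = 1 × 419 + 193
419 = 2 × 193 + 33
193 = 5 × 33 + 28
33 = 1 × 28 + 5
28 = 5 × 5 + 3
5 = 1 × 3 + 2
3 = 1 × 2 + 1
2 = 2 × 1 + 0

GCD(419, 612) = 1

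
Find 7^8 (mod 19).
8 = 8 (binary 1000). Repeated squaring mod 19: 7^1 ≡ 7; 7^2 ≡ 7² = 49 ≡ 11; 7^4 ≡ 11² = 121 ≡ 7; 7^8 ≡ 7² = 49 ≡ 11. So 7^8 ≡ 11 (mod 19).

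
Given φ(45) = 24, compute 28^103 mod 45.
By Euler: 28^{24} ≡ 1 (mod 45) since gcd(28, 45) = 1. 103 = 4×24 + 7. So 28^{103} ≡ 28^{7} ≡ 37 (mod 45)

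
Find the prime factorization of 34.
2 × 17

Divide by primes starting from smallest:
34 ÷ 2 = 17
17 ÷ 17 = 1

34 = 2 × 17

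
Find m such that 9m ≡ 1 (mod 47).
9^(-1) ≡ 21 (mod 47). Verification: 9 × 21 = 189 ≡ 1 (mod 47)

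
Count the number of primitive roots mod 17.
Number of primitive roots mod 17 = φ(16) = 8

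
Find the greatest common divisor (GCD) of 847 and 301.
7

Using the Euclidean algorithm:
847 = 2 × 301 + 245
301 = 1 × 245 + 56
245 = 4 × 56 + 21
56 = 2 × 21 + 14
21 = 1 × 14 + 7
14 = 2 × 7 + 0

GCD(847, 301) = 7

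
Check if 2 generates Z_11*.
p - 1 = 10 has prime divisors 2, 5. Check 2^(10/q) mod 11 for each: 2^(10/2) = 2^5 ≡ 10, 2^(10/5) = 2^2 ≡ 4 (mod 11). None of these is 1, so 2 has order 10 = φ(11), so it is a primitive root mod 11.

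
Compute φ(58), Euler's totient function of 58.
28

Prime factorization: 58 = 2 × 29
Using the formula φ(n) = n × Π(1 - 1/p) for each prime factor p:
φ(58) = 58 × (1 - 1/2) × (1 - 1/29)
φ(58) = 28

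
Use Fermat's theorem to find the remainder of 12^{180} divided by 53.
46

By Fermat's Little Theorem, a^(p-1) ≡ 1 (mod p) for prime p and gcd(a, p) = 1
Here p = 53, so 12^52 ≡ 1 (mod 53)
We can reduce the exponent: 180 mod 52 = 24
So 12^180 ≡ 12^24 (mod 53)
Computing: 12^24 mod 53 = 46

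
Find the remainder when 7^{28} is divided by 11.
By Fermat: 7^{10} ≡ 1 (mod 11). 28 = 2×10 + 8. So 7^{28} ≡ 7^{8} ≡ 9 (mod 11)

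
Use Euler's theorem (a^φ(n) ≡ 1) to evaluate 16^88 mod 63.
By Euler: 16^{36} ≡ 1 (mod 63) since gcd(16, 63) = 1. 88 = 2×36 + 16. So 16^{88} ≡ 16^{16} ≡ 16 (mod 63)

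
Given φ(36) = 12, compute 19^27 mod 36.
By Euler: 19^{12} ≡ 1 (mod 36) since gcd(19, 36) = 1. 27 = 2×12 + 3. So 19^{27} ≡ 19^{3} ≡ 19 (mod 36)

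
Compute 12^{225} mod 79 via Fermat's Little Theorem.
41

By Fermat's Little Theorem, a^(p-1) ≡ 1 (mod p) for prime p and gcd(a, p) = 1
Here p = 79, so 12^78 ≡ 1 (mod 79)
We can reduce the exponent: 225 mod 78 = 69
So 12^225 ≡ 12^69 (mod 79)
Computing: 12^69 mod 79 = 41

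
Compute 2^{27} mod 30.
8

Using successive squaring:
Binary expansion of 27: 11011
Powers of 2 mod 30 (each is the square of the previous):
  2^1 ≡ 2 (mod 30)
  2^2 ≡ 2² = 4 ≡ 4 (mod 30)
  2^4 ≡ 4² = 16 ≡ 16 (mod 30)
  2^8 ≡ 16² = 256 ≡ 16 (mod 30)
  2^16 ≡ 16² = 256 ≡ 16 (mod 30)
27 = 16 + 8 + 2 + 1, so 2^27 = 2^16 × 2^8 × 2^2 × 2^1 ≡ 16 × 16 × 4 × 2 (mod 30)
Multiplying step by step:
  16 × 16 = 256 ≡ 16 (mod 30)
  16 × 4 = 64 ≡ 4 (mod 30)
  4 × 2 = 8 ≡ 8 (mod 30)
Result: 2^27 ≡ 8 (mod 30)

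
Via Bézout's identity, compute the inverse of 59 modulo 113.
Extended GCD: 59(23) + 113(-12) = 1. So 59^(-1) ≡ 23 ≡ 23 (mod 113). Verify: 59 × 23 = 1357 ≡ 1 (mod 113)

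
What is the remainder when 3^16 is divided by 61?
Using repeated squaring. 16 = 16 (binary 10000). Repeated squaring mod 61: 3^1 ≡ 3; 3^2 ≡ 3² = 9 ≡ 9; 3^4 ≡ 9² = 81 ≡ 20; 3^8 ≡ 20² = 400 ≡ 34; 3^16 ≡ 34² = 1156 ≡ 58. So 3^16 ≡ 58 (mod 61).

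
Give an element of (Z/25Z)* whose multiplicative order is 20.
2 has order 20 mod 25 since 2^{20} ≡ 1 (mod 25) and no smaller power works.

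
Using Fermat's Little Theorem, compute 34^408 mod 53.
By Fermat: 34^{52} ≡ 1 (mod 53). 408 = 7×52 + 44. So 34^{408} ≡ 34^{44} ≡ 28 (mod 53)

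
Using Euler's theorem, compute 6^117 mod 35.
By Euler: 6^{24} ≡ 1 (mod 35) since gcd(6, 35) = 1. 117 = 4×24 + 21. So 6^{117} ≡ 6^{21} ≡ 6 (mod 35)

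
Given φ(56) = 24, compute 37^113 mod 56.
By Euler: 37^{24} ≡ 1 (mod 56) since gcd(37, 56) = 1. 113 = 4×24 + 17. So 37^{113} ≡ 37^{17} ≡ 53 (mod 56)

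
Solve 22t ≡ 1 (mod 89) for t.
85

Using Extended Euclidean Algorithm:
gcd(22, 89) = 1
Bezout coefficients: 22 × -4 + 89 × 1 = 1
So 22 × -4 ≡ 1 (mod 89)
The inverse is -4 mod 89 = 85
Verification: 22 × 85 = 1870 = 21 × 89 + 1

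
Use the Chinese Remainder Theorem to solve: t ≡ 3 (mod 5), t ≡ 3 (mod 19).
M = 5 × 19 = 95. M₁ = 19, y₁ ≡ 4 (mod 5). M₂ = 5, y₂ ≡ 4 (mod 19). t = 3×19×4 + 3×5×4 ≡ 3 (mod 95)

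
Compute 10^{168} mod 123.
16

Using successive squaring:
Binary expansion of 168: 10101000
Powers of 10 mod 123 (each is the square of the previous):
  10^1 ≡ 10 (mod 123)
  10^2 ≡ 10² = 100 ≡ 100 (mod 123)
  10^4 ≡ 100² = 10000 ≡ 37 (mod 123)
  10^8 ≡ 37² = 1369 ≡ 16 (mod 123)
  10^16 ≡ 16² = 256 ≡ 10 (mod 123)
  10^32 ≡ 10² = 100 ≡ 100 (mod 123)
  10^64 ≡ 100² = 10000 ≡ 37 (mod 123)
  10^128 ≡ 37² = 1369 ≡ 16 (mod 123)
168 = 128 + 32 + 8, so 10^168 = 10^128 × 10^32 × 10^8 ≡ 16 × 100 × 16 (mod 123)
Multiplying step by step:
  16 × 100 = 1600 ≡ 1 (mod 123)
  1 × 16 = 16 ≡ 16 (mod 123)
Result: 10^168 ≡ 16 (mod 123)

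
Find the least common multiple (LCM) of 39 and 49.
1911

First find GCD(39, 49) using the Euclidean algorithm:
39 = 0 × 49 + 39
49 = 1 × 39 + 10
39 = 3 × 10 + 9
10 = 1 × 9 + 1
9 = 9 × 1 + 0
GCD(39, 49) = 1

LCM formula: LCM(a, b) = (a × b) / GCD(a, b)
LCM(39, 49) = (39 × 49) / 1
LCM(39, 49) = 1911 / 1
LCM(39, 49) = 1911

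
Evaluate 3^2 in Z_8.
2 = 2 (binary 10). Repeated squaring mod 8: 3^1 ≡ 3; 3^2 ≡ 3² = 9 ≡ 1. So 3^2 ≡ 1 (mod 8).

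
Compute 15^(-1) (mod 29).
15^(-1) ≡ 2 (mod 29). Verification: 15 × 2 = 30 ≡ 1 (mod 29)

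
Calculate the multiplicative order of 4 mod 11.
Powers of 4 mod 11: 4^1≡4, 4^2≡5, 4^3≡9, 4^4≡3, 4^5≡1. Order = 5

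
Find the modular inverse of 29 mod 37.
29^(-1) ≡ 23 (mod 37). Verification: 29 × 23 = 667 ≡ 1 (mod 37)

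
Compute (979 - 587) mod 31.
20

(979 - 587) = 392
392 mod 31 = 20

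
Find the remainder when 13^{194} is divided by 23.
By Fermat: 13^{22} ≡ 1 (mod 23). 194 = 8×22 + 18. So 13^{194} ≡ 13^{18} ≡ 9 (mod 23)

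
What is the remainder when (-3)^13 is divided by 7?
Using Fermat: (-3)^{6} ≡ 1 (mod 7). 13 ≡ 1 (mod 6). So (-3)^{13} ≡ (-3)^{1} ≡ 4 (mod 7)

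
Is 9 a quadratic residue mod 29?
By Euler's criterion: 9^{14} ≡ 1 (mod 29). Since this equals 1, 9 is a QR.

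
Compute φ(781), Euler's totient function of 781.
700

Prime factorization: 781 = 11 × 71
Using the formula φ(n) = n × Π(1 - 1/p) for each prime factor p:
φ(781) = 781 × (1 - 1/11) × (1 - 1/71)
φ(781) = 700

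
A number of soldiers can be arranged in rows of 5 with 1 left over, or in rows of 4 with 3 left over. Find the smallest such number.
M = 5 × 4 = 20. M₁ = 4, y₁ ≡ 4 (mod 5). M₂ = 5, y₂ ≡ 1 (mod 4). y = 1×4×4 + 3×5×1 ≡ 11 (mod 20). The smallest positive such number is 11.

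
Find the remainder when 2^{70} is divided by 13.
By Fermat: 2^{12} ≡ 1 (mod 13). 70 = 5×12 + 10. So 2^{70} ≡ 2^{10} ≡ 10 (mod 13)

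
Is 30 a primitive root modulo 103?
No

To verify, check if 30^(102/q) ≢ 1 (mod 103) for each prime divisor q of 102
Divisors of 102 = 102: [1, 2, 3, 6, 17, 34, 51, 102]
  30^(102/17) = 30^6 ≡ 93 (mod 103)
  30^(102/2) = 30^51 ≡ 1 (mod 103)
  30^(102/3) = 30^34 ≡ 1 (mod 103)
Conclusion: 30 is not a primitive root modulo 103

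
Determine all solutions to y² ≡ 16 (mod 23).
The square roots of 16 mod 23 are 4 and 19. Verify: 4² = 16 ≡ 16 (mod 23)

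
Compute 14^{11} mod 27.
20

Using successive squaring:
Binary expansion of 11: 1011
Powers of 14 mod 27 (each is the square of the previous):
  14^1 ≡ 14 (mod 27)
  14^2 ≡ 14² = 196 ≡ 7 (mod 27)
  14^4 ≡ 7² = 49 ≡ 22 (mod 27)
  14^8 ≡ 22² = 484 ≡ 25 (mod 27)
11 = 8 + 2 + 1, so 14^11 = 14^8 × 14^2 × 14^1 ≡ 25 × 7 × 14 (mod 27)
Multiplying step by step:
  25 × 7 = 175 ≡ 13 (mod 27)
  13 × 14 = 182 ≡ 20 (mod 27)
Result: 14^11 ≡ 20 (mod 27)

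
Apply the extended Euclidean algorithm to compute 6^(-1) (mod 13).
Extended GCD: 6(-2) + 13(1) = 1. So 6^(-1) ≡ 11 ≡ 11 (mod 13). Verify: 6 × 11 = 66 ≡ 1 (mod 13)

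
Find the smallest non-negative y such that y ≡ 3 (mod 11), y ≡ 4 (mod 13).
69

Using the Chinese Remainder Theorem:
M = product of moduli = 143
For equation 1: M_1 = 13, 13 ≡ 2 (mod 11), inverse of 13 mod 11 is 6 (check: 2 × 6 = 12 ≡ 1 (mod 11))
For equation 2: M_2 = 11, 11 ≡ 11 (mod 13), inverse of 11 mod 13 is 6 (check: 11 × 6 = 66 ≡ 1 (mod 13))
Combine: y ≡ Σ r_i×M_i×(M_i⁻¹ mod m_i) = 3×13×6 + 4×11×6 = 234 + 264 = 498
498 mod 143 = 69
y ≡ 69 (mod 143)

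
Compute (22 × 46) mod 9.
4

(22 × 46) = 1012
1012 mod 9 = 4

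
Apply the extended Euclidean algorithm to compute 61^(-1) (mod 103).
Extended GCD: 61(-27) + 103(16) = 1. So 61^(-1) ≡ 76 ≡ 76 (mod 103). Verify: 61 × 76 = 4636 ≡ 1 (mod 103)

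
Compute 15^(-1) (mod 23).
20

Using Extended Euclidean Algorithm:
gcd(15, 23) = 1
Bezout coefficients: 15 × -3 + 23 × 2 = 1
So 15 × -3 ≡ 1 (mod 23)
The inverse is -3 mod 23 = 20
Verification: 15 × 20 = 300 = 13 × 23 + 1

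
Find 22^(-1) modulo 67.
64

Using Extended Euclidean Algorithm:
gcd(22, 67) = 1
Bezout coefficients: 22 × -3 + 67 × 1 = 1
So 22 × -3 ≡ 1 (mod 67)
The inverse is -3 mod 67 = 64
Verification: 22 × 64 = 1408 = 21 × 67 + 1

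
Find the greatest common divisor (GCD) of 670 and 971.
1

Using the Euclidean algorithm:
670 = 0 × 971 + 670
971 = 1 × 670 + 301
670 = 2 × 301 + 68
301 = 4 × 68 + 29
68 = 2 × 29 + 10
29 = 2 × 10 + 9
10 = 1 × 9 + 1
9 = 9 × 1 + 0

GCD(670, 971) = 1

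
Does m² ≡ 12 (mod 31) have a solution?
By Euler's criterion: 12^{15} ≡ 30 (mod 31). Since this equals -1 (≡ 30), 12 is not a QR.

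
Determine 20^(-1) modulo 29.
20^(-1) ≡ 16 (mod 29). Verification: 20 × 16 = 320 ≡ 1 (mod 29)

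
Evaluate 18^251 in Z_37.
Using Fermat: 18^{36} ≡ 1 (mod 37). 251 ≡ 35 (mod 36). So 18^{251} ≡ 18^{35} ≡ 35 (mod 37)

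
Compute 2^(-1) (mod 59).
2^(-1) ≡ 30 (mod 59). Verification: 2 × 30 = 60 ≡ 1 (mod 59)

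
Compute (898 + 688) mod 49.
18

(898 + 688) = 1586
1586 mod 49 = 18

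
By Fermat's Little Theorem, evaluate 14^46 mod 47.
By Fermat's Little Theorem, 14^{46} ≡ 1 (mod 47) since 47 is prime and gcd(14, 47) = 1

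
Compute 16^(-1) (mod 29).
20

Using Extended Euclidean Algorithm:
gcd(16, 29) = 1
Bezout coefficients: 16 × -9 + 29 × 5 = 1
So 16 × -9 ≡ 1 (mod 29)
The inverse is -9 mod 29 = 20
Verification: 16 × 20 = 320 = 11 × 29 + 1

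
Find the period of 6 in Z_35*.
Powers of 6 mod 35: 6^1≡6, 6^2≡1. Order = 2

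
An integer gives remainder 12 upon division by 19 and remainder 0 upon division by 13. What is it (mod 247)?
M = 19 × 13 = 247. M₁ = 13, y₁ ≡ 3 (mod 19). M₂ = 19, y₂ ≡ 11 (mod 13). t = 12×13×3 + 0×19×11 ≡ 221 (mod 247). The smallest positive such number is 221.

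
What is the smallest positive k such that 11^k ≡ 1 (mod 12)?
Powers of 11 mod 12: 11^1≡11, 11^2≡1. Order = 2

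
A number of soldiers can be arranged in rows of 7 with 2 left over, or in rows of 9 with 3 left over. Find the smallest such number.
M = 7 × 9 = 63. M₁ = 9, y₁ ≡ 4 (mod 7). M₂ = 7, y₂ ≡ 4 (mod 9). z = 2×9×4 + 3×7×4 ≡ 30 (mod 63). The smallest positive such number is 30.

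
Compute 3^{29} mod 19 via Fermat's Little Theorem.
10

By Fermat's Little Theorem, a^(p-1) ≡ 1 (mod p) for prime p and gcd(a, p) = 1
Here p = 19, so 3^18 ≡ 1 (mod 19)
We can reduce the exponent: 29 mod 18 = 11
So 3^29 ≡ 3^11 (mod 19)
Computing: 3^11 mod 19 = 10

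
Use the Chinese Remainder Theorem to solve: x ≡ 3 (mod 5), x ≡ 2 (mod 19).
78

Using the Chinese Remainder Theorem:
M = product of moduli = 95
For equation 1: M_1 = 19, 19 ≡ 4 (mod 5), inverse of 19 mod 5 is 4 (check: 4 × 4 = 16 ≡ 1 (mod 5))
For equation 2: M_2 = 5, 5 ≡ 5 (mod 19), inverse of 5 mod 19 is 4 (check: 5 × 4 = 20 ≡ 1 (mod 19))
Combine: x ≡ Σ r_i×M_i×(M_i⁻¹ mod m_i) = 3×19×4 + 2×5×4 = 228 + 40 = 268
268 mod 95 = 78
x ≡ 78 (mod 95)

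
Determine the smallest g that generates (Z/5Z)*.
2

A primitive root g modulo p has order p-1 = 4
Prime divisors of 4: [2]
g is a primitive root iff g^(4/q) ≢ 1 (mod 5) for each prime divisor q
Testing small values:
  g = 2: 2^2 ≡ 4 (mod 5) → none is 1, primitive root!
The smallest primitive root is 2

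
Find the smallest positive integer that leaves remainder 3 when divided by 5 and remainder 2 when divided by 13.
M = 5 × 13 = 65. M₁ = 13, y₁ ≡ 2 (mod 5). M₂ = 5, y₂ ≡ 8 (mod 13). k = 3×13×2 + 2×5×8 ≡ 28 (mod 65). The smallest positive such number is 28.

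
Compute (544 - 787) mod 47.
39

(544 - 787) = -243
-243 mod 47 = 39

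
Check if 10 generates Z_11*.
p - 1 = 10 has prime divisors 2, 5. Check 10^(10/q) mod 11 for each: 10^(10/2) = 10^5 ≡ 10, 10^(10/5) = 10^2 ≡ 1 (mod 11). Since 10^2 ≡ 1 (mod 11), the order of 10 divides 2 (in fact the order is 2) ≠ 10, so it is not a primitive root.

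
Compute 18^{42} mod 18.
0

Using successive squaring:
Binary expansion of 42: 101010
Powers of 18 mod 18 (each is the square of the previous):
  18^1 ≡ 0 (mod 18)
  18^2 ≡ 0² = 0 ≡ 0 (mod 18)
  18^4 ≡ 0² = 0 ≡ 0 (mod 18)
  18^8 ≡ 0² = 0 ≡ 0 (mod 18)
  18^16 ≡ 0² = 0 ≡ 0 (mod 18)
  18^32 ≡ 0² = 0 ≡ 0 (mod 18)
42 = 32 + 8 + 2, so 18^42 = 18^32 × 18^8 × 18^2 ≡ 0 × 0 × 0 (mod 18)
Multiplying step by step:
  0 × 0 = 0 ≡ 0 (mod 18)
  0 × 0 = 0 ≡ 0 (mod 18)
Result: 18^42 ≡ 0 (mod 18)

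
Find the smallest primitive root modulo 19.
2

A primitive root g modulo p has order p-1 = 18
Prime divisors of 18: [2, 3]
g is a primitive root iff g^(18/q) ≢ 1 (mod 19) for each prime divisor q
Testing small values:
  g = 2: 2^9 ≡ 18, 2^6 ≡ 7 (mod 19) → none is 1, primitive root!
The smallest primitive root is 2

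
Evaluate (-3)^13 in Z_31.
Using repeated squaring. (-3) ≡ 28 (mod 31). 13 = 8 + 4 + 1 (binary 1101). Repeated squaring mod 31: 28^1 ≡ 28; 28^2 ≡ 28² = 784 ≡ 9; 28^4 ≡ 9² = 81 ≡ 19; 28^8 ≡ 19² = 361 ≡ 20. Multiply: (-3)^13 ≡ 28^8 × 28^4 × 28^1 ≡ 20 × 19 × 28 (mod 31): 20 × 19 = 380 ≡ 8; 8 × 28 = 224 ≡ 7. So (-3)^13 ≡ 7 (mod 31).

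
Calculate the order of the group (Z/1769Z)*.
1680

Prime factorization: 1769 = 29 × 61
Using the formula φ(n) = n × Π(1 - 1/p) for each prime factor p:
φ(1769) = 1769 × (1 - 1/29) × (1 - 1/61)
φ(1769) = 1680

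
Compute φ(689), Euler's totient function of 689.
624

Prime factorization: 689 = 13 × 53
Using the formula φ(n) = n × Π(1 - 1/p) for each prime factor p:
φ(689) = 689 × (1 - 1/13) × (1 - 1/53)
φ(689) = 624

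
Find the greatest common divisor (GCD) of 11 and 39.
1

Using the Euclidean algorithm:
11 = 0 × 39 + 11
39 = 3 × 11 + 6
11 = 1 × 6 + 5
6 = 1 × 5 + 1
5 = 5 × 1 + 0

GCD(11, 39) = 1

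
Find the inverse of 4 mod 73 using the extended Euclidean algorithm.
Extended GCD: 4(-18) + 73(1) = 1. So 4^(-1) ≡ 55 ≡ 55 (mod 73). Verify: 4 × 55 = 220 ≡ 1 (mod 73)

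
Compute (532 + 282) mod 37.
0

(532 + 282) = 814
814 mod 37 = 0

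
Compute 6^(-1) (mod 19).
6^(-1) ≡ 16 (mod 19). Verification: 6 × 16 = 96 ≡ 1 (mod 19)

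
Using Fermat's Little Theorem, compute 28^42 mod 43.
By Fermat's Little Theorem, 28^{42} ≡ 1 (mod 43) since 43 is prime and gcd(28, 43) = 1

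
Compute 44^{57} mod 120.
104

Using successive squaring:
Binary expansion of 57: 111001
Powers of 44 mod 120 (each is the square of the previous):
  44^1 ≡ 44 (mod 120)
  44^2 ≡ 44² = 1936 ≡ 16 (mod 120)
  44^4 ≡ 16² = 256 ≡ 16 (mod 120)
  44^8 ≡ 16² = 256 ≡ 16 (mod 120)
  44^16 ≡ 16² = 256 ≡ 16 (mod 120)
  44^32 ≡ 16² = 256 ≡ 16 (mod 120)
57 = 32 + 16 + 8 + 1, so 44^57 = 44^32 × 44^16 × 44^8 × 44^1 ≡ 16 × 16 × 16 × 44 (mod 120)
Multiplying step by step:
  16 × 16 = 256 ≡ 16 (mod 120)
  16 × 16 = 256 ≡ 16 (mod 120)
  16 × 44 = 704 ≡ 104 (mod 120)
Result: 44^57 ≡ 104 (mod 120)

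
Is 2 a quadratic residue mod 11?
By Euler's criterion: 2^{5} ≡ 10 (mod 11). Since this equals -1 (≡ 10), 2 is not a QR.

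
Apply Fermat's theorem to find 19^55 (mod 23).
By Fermat: 19^{22} ≡ 1 (mod 23). 55 = 2×22 + 11. So 19^{55} ≡ 19^{11} ≡ 22 (mod 23)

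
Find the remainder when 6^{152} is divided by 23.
By Fermat: 6^{22} ≡ 1 (mod 23). 152 = 6×22 + 20. So 6^{152} ≡ 6^{20} ≡ 16 (mod 23)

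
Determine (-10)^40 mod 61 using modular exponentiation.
Using repeated squaring. (-10) ≡ 51 (mod 61). 40 = 32 + 8 (binary 101000). Repeated squaring mod 61: 51^1 ≡ 51; 51^2 ≡ 51² = 2601 ≡ 39; 51^4 ≡ 39² = 1521 ≡ 57; 51^8 ≡ 57² = 3249 ≡ 16; 51^16 ≡ 16² = 256 ≡ 12; 51^32 ≡ 12² = 144 ≡ 22. Multiply: (-10)^40 ≡ 51^32 × 51^8 ≡ 22 × 16 (mod 61): 22 × 16 = 352 ≡ 47. So (-10)^40 ≡ 47 (mod 61).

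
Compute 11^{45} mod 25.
1

Using successive squaring:
Binary expansion of 45: 101101
Powers of 11 mod 25 (each is the square of the previous):
  11^1 ≡ 11 (mod 25)
  11^2 ≡ 11² = 121 ≡ 21 (mod 25)
  11^4 ≡ 21² = 441 ≡ 16 (mod 25)
  11^8 ≡ 16² = 256 ≡ 6 (mod 25)
  11^16 ≡ 6² = 36 ≡ 11 (mod 25)
  11^32 ≡ 11² = 121 ≡ 21 (mod 25)
45 = 32 + 8 + 4 + 1, so 11^45 = 11^32 × 11^8 × 11^4 × 11^1 ≡ 21 × 6 × 16 × 11 (mod 25)
Multiplying step by step:
  21 × 6 = 126 ≡ 1 (mod 25)
  1 × 16 = 16 ≡ 16 (mod 25)
  16 × 11 = 176 ≡ 1 (mod 25)
Result: 11^45 ≡ 1 (mod 25)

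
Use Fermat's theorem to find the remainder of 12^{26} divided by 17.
9

By Fermat's Little Theorem, a^(p-1) ≡ 1 (mod p) for prime p and gcd(a, p) = 1
Here p = 17, so 12^16 ≡ 1 (mod 17)
We can reduce the exponent: 26 mod 16 = 10
So 12^26 ≡ 12^10 (mod 17)
Computing: 12^10 mod 17 = 9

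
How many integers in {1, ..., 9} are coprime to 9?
6

Prime factorization: 9 = 3^2
Using the formula φ(n) = n × Π(1 - 1/p) for each prime factor p:
φ(9) = 9 × (1 - 1/3)
φ(9) = 6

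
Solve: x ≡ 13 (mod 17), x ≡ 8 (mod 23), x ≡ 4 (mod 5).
M = 17 × 23 × 5 = 1955. M₁ = 115, y₁ ≡ 4 (mod 17). M₂ = 85, y₂ ≡ 13 (mod 23). M₃ = 391, y₃ ≡ 1 (mod 5). x = 13×115×4 + 8×85×13 + 4×391×1 ≡ 744 (mod 1955)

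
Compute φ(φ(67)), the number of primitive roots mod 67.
Number of primitive roots mod 67 = φ(66) = 20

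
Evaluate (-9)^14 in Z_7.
Using Fermat: (-9)^{6} ≡ 1 (mod 7). 14 ≡ 2 (mod 6). So (-9)^{14} ≡ (-9)^{2} ≡ 4 (mod 7)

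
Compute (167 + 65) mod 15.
7

(167 + 65) = 232
232 mod 15 = 7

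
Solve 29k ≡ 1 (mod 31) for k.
15

Using Extended Euclidean Algorithm:
gcd(29, 31) = 1
Bezout coefficients: 29 × 15 + 31 × -14 = 1
So 29 × 15 ≡ 1 (mod 31)
The inverse is 15 mod 31 = 15
Verification: 29 × 15 = 435 = 14 × 31 + 1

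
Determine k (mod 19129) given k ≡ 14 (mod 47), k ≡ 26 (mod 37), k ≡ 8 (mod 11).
2505

Using the Chinese Remainder Theorem:
M = product of moduli = 19129
For equation 1: M_1 = 407, 407 ≡ 31 (mod 47), inverse of 407 mod 47 is 44 (check: 31 × 44 = 1364 ≡ 1 (mod 47))
For equation 2: M_2 = 517, 517 ≡ 36 (mod 37), inverse of 517 mod 37 is 36 (check: 36 × 36 = 1296 ≡ 1 (mod 37))
For equation 3: M_3 = 1739, 1739 ≡ 1 (mod 11), inverse of 1739 mod 11 is 1 (check: 1 × 1 = 1 ≡ 1 (mod 11))
Combine: k ≡ Σ r_i×M_i×(M_i⁻¹ mod m_i) = 14×407×44 + 26×517×36 + 8×1739×1 = 250712 + 483912 + 13912 = 748536
748536 mod 19129 = 2505
k ≡ 2505 (mod 19129)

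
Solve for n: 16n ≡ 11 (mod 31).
22

Since gcd(16, 31) = 1 divides 11, a solution exists.
Multiply both sides by the inverse of 16 mod 31:
  16^(-1) mod 31 = 2
  x ≡ 2 × 11 ≡ 22 ≡ 22 (mod 31)
Verification: 16 × 22 = 352 = 11 × 31 + 11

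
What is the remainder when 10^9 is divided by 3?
10 ≡ 1 (mod 3). 9 = 8 + 1 (binary 1001). Repeated squaring mod 3: 1^1 ≡ 1; 1^2 ≡ 1² = 1 ≡ 1; 1^4 ≡ 1² = 1 ≡ 1; 1^8 ≡ 1² = 1 ≡ 1. Multiply: 10^9 ≡ 1^8 × 1^1 ≡ 1 × 1 (mod 3): 1 × 1 = 1 ≡ 1. So 10^9 ≡ 1 (mod 3).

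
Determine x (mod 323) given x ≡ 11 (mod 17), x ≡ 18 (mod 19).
113

Using the Chinese Remainder Theorem:
M = product of moduli = 323
For equation 1: M_1 = 19, 19 ≡ 2 (mod 17), inverse of 19 mod 17 is 9 (check: 2 × 9 = 18 ≡ 1 (mod 17))
For equation 2: M_2 = 17, 17 ≡ 17 (mod 19), inverse of 17 mod 19 is 9 (check: 17 × 9 = 153 ≡ 1 (mod 19))
Combine: x ≡ Σ r_i×M_i×(M_i⁻¹ mod m_i) = 11×19×9 + 18×17×9 = 1881 + 2754 = 4635
4635 mod 323 = 113
x ≡ 113 (mod 323)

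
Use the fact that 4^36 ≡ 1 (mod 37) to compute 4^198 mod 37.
By Fermat: 4^{36} ≡ 1 (mod 37). 198 = 5×36 + 18. So 4^{198} ≡ 4^{18} ≡ 1 (mod 37)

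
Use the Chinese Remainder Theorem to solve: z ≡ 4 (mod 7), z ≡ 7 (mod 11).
M = 7 × 11 = 77. M₁ = 11, y₁ ≡ 2 (mod 7). M₂ = 7, y₂ ≡ 8 (mod 11). z = 4×11×2 + 7×7×8 ≡ 18 (mod 77)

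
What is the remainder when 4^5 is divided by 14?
5 = 4 + 1 (binary 101). Repeated squaring mod 14: 4^1 ≡ 4; 4^2 ≡ 4² = 16 ≡ 2; 4^4 ≡ 2² = 4 ≡ 4. Multiply: 4^5 = 4^4 × 4^1 ≡ 4 × 4 (mod 14): 4 × 4 = 16 ≡ 2. So 4^5 ≡ 2 (mod 14).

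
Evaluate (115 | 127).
(115/127) = 115^{63} mod 127 = 1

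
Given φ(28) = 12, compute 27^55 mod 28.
By Euler: 27^{12} ≡ 1 (mod 28) since gcd(27, 28) = 1. 55 = 4×12 + 7. So 27^{55} ≡ 27^{7} ≡ 27 (mod 28)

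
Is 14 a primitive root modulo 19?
p - 1 = 18 has prime divisors 2, 3. Check 14^(18/q) mod 19 for each: 14^(18/2) = 14^9 ≡ 18, 14^(18/3) = 14^6 ≡ 7 (mod 19). None of these is 1, so 14 has order 18 = φ(19), so it is a primitive root mod 19.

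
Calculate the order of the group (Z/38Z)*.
18

Prime factorization: 38 = 2 × 19
Using the formula φ(n) = n × Π(1 - 1/p) for each prime factor p:
φ(38) = 38 × (1 - 1/2) × (1 - 1/19)
φ(38) = 18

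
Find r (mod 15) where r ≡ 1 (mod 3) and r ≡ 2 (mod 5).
M = 3 × 5 = 15. M₁ = 5, y₁ ≡ 2 (mod 3). M₂ = 3, y₂ ≡ 2 (mod 5). r = 1×5×2 + 2×3×2 ≡ 7 (mod 15)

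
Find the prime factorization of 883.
883

Divide by primes starting from smallest:
883 ÷ 883 = 1

883 = 883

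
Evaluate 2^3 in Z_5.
3 = 2 + 1 (binary 11). Repeated squaring mod 5: 2^1 ≡ 2; 2^2 ≡ 2² = 4 ≡ 4. Multiply: 2^3 = 2^2 × 2^1 ≡ 4 × 2 (mod 5): 4 × 2 = 8 ≡ 3. So 2^3 ≡ 3 (mod 5).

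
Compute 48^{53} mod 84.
48

Using successive squaring:
Binary expansion of 53: 110101
Powers of 48 mod 84 (each is the square of the previous):
  48^1 ≡ 48 (mod 84)
  48^2 ≡ 48² = 2304 ≡ 36 (mod 84)
  48^4 ≡ 36² = 1296 ≡ 36 (mod 84)
  48^8 ≡ 36² = 1296 ≡ 36 (mod 84)
  48^16 ≡ 36² = 1296 ≡ 36 (mod 84)
  48^32 ≡ 36² = 1296 ≡ 36 (mod 84)
53 = 32 + 16 + 4 + 1, so 48^53 = 48^32 × 48^16 × 48^4 × 48^1 ≡ 36 × 36 × 36 × 48 (mod 84)
Multiplying step by step:
  36 × 36 = 1296 ≡ 36 (mod 84)
  36 × 36 = 1296 ≡ 36 (mod 84)
  36 × 48 = 1728 ≡ 48 (mod 84)
Result: 48^53 ≡ 48 (mod 84)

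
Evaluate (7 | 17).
(7/17) = 7^{8} mod 17 = -1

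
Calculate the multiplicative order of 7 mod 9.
Powers of 7 mod 9: 7^1≡7, 7^2≡4, 7^3≡1. Order = 3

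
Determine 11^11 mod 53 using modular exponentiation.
Using repeated squaring. 11 = 8 + 2 + 1 (binary 1011). Repeated squaring mod 53: 11^1 ≡ 11; 11^2 ≡ 11² = 121 ≡ 15; 11^4 ≡ 15² = 225 ≡ 13; 11^8 ≡ 13² = 169 ≡ 10. Multiply: 11^11 = 11^8 × 11^2 × 11^1 ≡ 10 × 15 × 11 (mod 53): 10 × 15 = 150 ≡ 44; 44 × 11 = 484 ≡ 7. So 11^11 ≡ 7 (mod 53).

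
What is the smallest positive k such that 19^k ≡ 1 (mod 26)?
Powers of 19 mod 26: 19^1≡19, 19^2≡23, 19^3≡21, 19^4≡9, 19^5≡15, 19^6≡25, 19^7≡7, 19^8≡3, 19^9≡5, 19^10≡17, 19^11≡11, 19^12≡1. Order = 12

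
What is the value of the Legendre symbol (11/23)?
(11/23) = 11^{11} mod 23 = -1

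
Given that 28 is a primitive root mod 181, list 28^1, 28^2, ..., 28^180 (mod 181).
g^1, g^2, ..., g^{180} mod 181: {28, 60, 51, 161, 164, 67, 66, 38, 159, 108, 128, 145, 78, 12, 155, 177, 69, 122, 158, 80, 68, 94, 98, 29, 88, 111, 31, 144, 50, 133, 104, 16, 86, 55, 92, 42, 90, 167, 151, 65, 10, 99, 57, 148, 162, 11, 127, 117, 18, 142, 175, 13, 2, 56, 120, 102, 141, 147, 134, 132, 76, 137, 35, 75, 109, 156, 24, 129, 173, 138, 63, 135, 160, 136, 7, 15, 58, 176, 41, 62, 107, 100, 85, 27, 32, 172, 110, 3, 84, 180, 153, 121, 130, 20, 17, 114, 115, 143, 22, 73, 53, 36, 103, 169, 26, 4, 112, 59, 23, 101, 113, 87, 83, 152, 93, 70, 150, 37, 131, 48, 77, 165, 95, 126, 89, 139, 91, 14, 30, 116, 171, 82, 124, 33, 19, 170, 54, 64, 163, 39, 6, 168, 179, 125, 61, 79, 40, 34, 47, 49, 105, 44, 146, 106, 72, 25, 157, 52, 8, 43, 118, 46, 21, 45, 174, 166, 123, 5, 140, 119, 74, 81, 96, 154, 149, 9, 71, 178, 97, 1}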